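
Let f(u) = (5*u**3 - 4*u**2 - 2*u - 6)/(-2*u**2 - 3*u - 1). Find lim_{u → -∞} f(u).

∞

The numerator has higher degree (3 > 2); the quotient behaves like (5/(-2))·u^1 for large |u|.
As u → −∞ this diverges to ∞.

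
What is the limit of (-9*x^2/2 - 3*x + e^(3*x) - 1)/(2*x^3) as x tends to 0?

Direct substitution gives 0/0.
Apply L'Hôpital: lim (-9*x + 3*e^(3*x) - 3)/(6*x^2), still 0/0.
Apply L'Hôpital: lim (9*e^(3*x) - 9)/(12*x), still 0/0.
After 3 applications of L'Hôpital's rule the quotient is (27*e^(3*x))/(12); substituting x = 0 gives 9/4.

9/4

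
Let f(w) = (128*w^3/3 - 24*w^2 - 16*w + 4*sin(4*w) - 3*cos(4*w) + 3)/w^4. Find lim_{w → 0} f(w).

-32

Substitution gives 0/0; apply L'Hôpital's rule 4 times.
After differentiating numerator and denominator 4 times the quotient is (1024*sin(4*w) - 768*cos(4*w))/(24); at w = 0 this is -32.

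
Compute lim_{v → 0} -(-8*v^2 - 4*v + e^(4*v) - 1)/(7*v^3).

-32/21

Direct substitution gives 0/0.
Apply L'Hôpital: lim (-16*v + 4*e^(4*v) - 4)/(-21*v^2), still 0/0.
Apply L'Hôpital: lim (16*e^(4*v) - 16)/(-42*v), still 0/0.
After 3 applications of L'Hôpital's rule the quotient is (64*e^(4*v))/(-42); substituting v = 0 gives -32/21.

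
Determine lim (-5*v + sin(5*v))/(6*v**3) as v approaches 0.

-125/36

Direct substitution gives 0/0.
Apply L'Hôpital: lim (5*cos(5*v) - 5)/(18*v^2), still 0/0.
Apply L'Hôpital: lim (-25*sin(5*v))/(36*v), still 0/0.
After 3 applications of L'Hôpital's rule the quotient is (-125*cos(5*v))/(36); substituting v = 0 gives -125/36.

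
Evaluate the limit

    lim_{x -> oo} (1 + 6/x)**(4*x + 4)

e^(24)

Write it as [(1 + 6/x)^x]^(4) · (1 + 6/x)^(4). The bracketed term tends to e^(6) and the second factor to 1, so the limit is e^(24).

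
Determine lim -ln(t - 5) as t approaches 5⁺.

As t → 5⁺, t - 5 → 0⁺ and ln(t - 5) → −∞.
Multiplying by -1 gives ∞.

∞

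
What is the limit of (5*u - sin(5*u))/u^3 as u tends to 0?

125/6

Direct substitution gives 0/0.
Apply L'Hôpital: lim (5 - 5*cos(5*u))/(3*u^2), still 0/0.
Apply L'Hôpital: lim (25*sin(5*u))/(6*u), still 0/0.
After 3 applications of L'Hôpital's rule the quotient is (125*cos(5*u))/(6); substituting u = 0 gives 125/6.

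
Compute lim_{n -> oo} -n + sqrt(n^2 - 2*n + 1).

An ∞ − ∞ form. Rationalising with the conjugate, the difference becomes (-2n + 1) / (√(n^2 - 2*n + 1) + n).
For large n the denominator behaves like 2·n, so the quotient tends to -2/2 = -1.

-1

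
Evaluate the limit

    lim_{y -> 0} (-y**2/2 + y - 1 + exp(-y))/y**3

-1/6

Direct substitution gives 0/0.
Apply L'Hôpital: lim (-y + 1 - e^(-y))/(3*y^2), still 0/0.
Apply L'Hôpital: lim (-1 + e^(-y))/(6*y), still 0/0.
After 3 applications of L'Hôpital's rule the quotient is (-e^(-y))/(6); substituting y = 0 gives -1/6.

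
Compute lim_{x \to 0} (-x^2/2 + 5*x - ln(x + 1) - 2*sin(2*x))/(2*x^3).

7/6

Substitution gives 0/0 (the numerator vanishes to order 3).
Expand each term to order x^3: the coefficient of x^3 in −ln(1 + x) is -1/3 and in -2·sin(2x) is 8/3.
Lower-order terms cancel with the polynomial part, so the numerator is (7/3)·x^3 + o(x^3), and the limit is (7/3)/(2) = 7/6.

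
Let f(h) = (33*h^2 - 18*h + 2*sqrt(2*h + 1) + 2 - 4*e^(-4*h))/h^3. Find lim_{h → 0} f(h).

131/3

Substitution gives 0/0 (the numerator vanishes to order 3).
Expand each term to order h^3: the coefficient of h^3 in -4·e^(-4h) is 128/3 and in 2·√(1 + 2h) is 1.
Lower-order terms cancel with the polynomial part, so the numerator is (131/3)·h^3 + o(h^3), and the limit is (131/3)/(1) = 131/3.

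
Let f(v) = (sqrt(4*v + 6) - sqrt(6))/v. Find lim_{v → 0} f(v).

√(6)/3

A 0/0 form; rationalise with √(6 + 4v) + √6. This collapses the numerator to 4v, leaving 4/(√(6 + 4v) + √6) → 4/(2√6) = √(6)/3.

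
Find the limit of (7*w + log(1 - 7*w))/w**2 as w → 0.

Direct substitution gives 0/0.
Apply L'Hôpital: lim (7 - 7/(1 - 7*w))/(2*w), still 0/0.
After 2 applications of L'Hôpital's rule the quotient is (-49/(1 - 7*w)^2)/(2); substituting w = 0 gives -49/2.

-49/2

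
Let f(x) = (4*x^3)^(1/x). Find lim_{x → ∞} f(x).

Base → ∞ and exponent → 0: an ∞^0 form.
Take logs: (1/x)·ln(4·x^3) = (ln 4 + 3·ln x)/x → 0.
So the limit is e^0 = 1.

1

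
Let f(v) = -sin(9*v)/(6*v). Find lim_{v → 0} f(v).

Substitution gives 0/0.
Write it as (9/(-6))·sin(9v)/(9v); since sin(u)/u → 1, the limit is -3/2.

-3/2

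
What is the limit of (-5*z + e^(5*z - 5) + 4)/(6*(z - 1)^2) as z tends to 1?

Direct substitution gives 0/0.
Apply L'Hôpital: lim (5*e^(5*z - 5) - 5)/(12*z - 12), still 0/0.
After 2 applications of L'Hôpital's rule the quotient is (25*e^(5*z - 5))/(12); substituting z = 1 gives 25/12.

25/12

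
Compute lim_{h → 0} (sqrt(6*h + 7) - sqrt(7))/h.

A 0/0 form; rationalise with √(7 + 6h) + √7. This collapses the numerator to 6h, leaving 6/(√(7 + 6h) + √7) → 6/(2√7) = 3*√(7)/7.

3*√(7)/7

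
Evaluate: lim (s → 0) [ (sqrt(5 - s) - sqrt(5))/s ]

A 0/0 form; rationalise with √(5 - s) + √5. This collapses the numerator to -s, leaving -1/(√(5 - s) + √5) → -1/(2√5) = -√(5)/10.

-√(5)/10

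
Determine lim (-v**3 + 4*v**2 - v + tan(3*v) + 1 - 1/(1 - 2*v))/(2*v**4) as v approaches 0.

-8

Substitution gives 0/0; apply L'Hôpital's rule 4 times.
After differentiating numerator and denominator 4 times the quotient is (1944*tan(3*v)^3/cos(3*v)^2 + 1296*tan(3*v)/cos(3*v)^2 + 384/(2*v - 1)^5)/(48); at v = 0 this is -8.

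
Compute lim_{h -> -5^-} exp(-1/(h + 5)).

∞

As h → -5⁻, -1/(h + 5) → +∞, so e^(-1/(h + 5)) → ∞.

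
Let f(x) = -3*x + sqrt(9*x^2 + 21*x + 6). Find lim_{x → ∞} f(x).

This has the form ∞ − ∞. Multiply and divide by the conjugate √(9*x^2 + 21*x + 6) + 3x.
That gives (21x + 6) / (√(9*x^2 + 21*x + 6) + 3x).
Divide numerator and denominator by x: the limit is 21/(2·3) = 7/2.

7/2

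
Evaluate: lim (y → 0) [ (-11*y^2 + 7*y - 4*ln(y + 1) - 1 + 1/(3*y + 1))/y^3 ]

Substitution gives 0/0 (the numerator vanishes to order 3).
Expand each term to order y^3: the coefficient of y^3 in -4·ln(1 + y) is -4/3 and in 1/(1 + 3y) is -27.
Lower-order terms cancel with the polynomial part, so the numerator is (-85/3)·y^3 + o(y^3), and the limit is (-85/3)/(1) = -85/3.

-85/3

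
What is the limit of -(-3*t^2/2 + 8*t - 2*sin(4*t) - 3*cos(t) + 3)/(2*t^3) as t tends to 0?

Substitution gives 0/0; apply L'Hôpital's rule 3 times.
After differentiating numerator and denominator 3 times the quotient is (-3*sin(t) + 128*cos(4*t))/(-12); at t = 0 this is -32/3.

-32/3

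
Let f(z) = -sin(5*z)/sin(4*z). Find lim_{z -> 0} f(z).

-5/4

Substitution gives 0/0.
Divide numerator and denominator by z: sin(5z)/z → 5 and sin(4z)/z → 4, so the limit is -1·5/4 = -5/4.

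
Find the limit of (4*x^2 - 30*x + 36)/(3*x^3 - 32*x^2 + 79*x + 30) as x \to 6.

Direct substitution gives 0/0, so factor. Both numerator and denominator have (x - 6) as a factor.
After cancelling, the expression reduces to (4*x - 6)/(3*x^2 - 14*x - 5).
Substituting x = 6 gives 18/19.

18/19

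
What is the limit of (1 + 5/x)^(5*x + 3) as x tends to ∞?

e^(25)

The base → 1 and the exponent → ∞: a 1^∞ form.
Take logarithms: (5x + 3)·ln(1 + 5/x). Since ln(1+u) ~ u for small u, this behaves like (5x)·(5/x) → 25.
So the limit is e^(25).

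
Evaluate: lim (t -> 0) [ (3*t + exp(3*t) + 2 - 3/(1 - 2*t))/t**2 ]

Substitution gives 0/0; apply L'Hôpital's rule 2 times.
After differentiating numerator and denominator 2 times the quotient is (9*e^(3*t) + 24/(2*t - 1)^3)/(2); at t = 0 this is -15/2.

-15/2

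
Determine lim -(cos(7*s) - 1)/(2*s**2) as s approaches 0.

49/4

Direct substitution gives 0/0.
Apply L'Hôpital: lim (-7*sin(7*s))/(-4*s), still 0/0.
After 2 applications of L'Hôpital's rule the quotient is (-49*cos(7*s))/(-4); substituting s = 0 gives 49/4.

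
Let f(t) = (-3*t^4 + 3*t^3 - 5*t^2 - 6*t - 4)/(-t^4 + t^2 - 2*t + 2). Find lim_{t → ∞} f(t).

3

Numerator and denominator both have degree 4.
Dividing every term by t^4, all lower-order terms vanish and the limit is the ratio of leading coefficients, -3/(-1) = 3.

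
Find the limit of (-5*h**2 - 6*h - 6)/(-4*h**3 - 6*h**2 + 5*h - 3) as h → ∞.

The denominator has degree 3 and the numerator degree 2. Dividing numerator and denominator by h^3 sends every term to 0 except the leading denominator term, so the limit is 0.

0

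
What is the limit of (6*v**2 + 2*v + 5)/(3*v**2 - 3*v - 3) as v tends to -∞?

Numerator and denominator both have degree 2.
Dividing every term by v^2, all lower-order terms vanish and the limit is the ratio of leading coefficients, 6/(3) = 2.

2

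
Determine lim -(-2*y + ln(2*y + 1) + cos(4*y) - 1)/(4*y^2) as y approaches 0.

Substitution gives 0/0 (the numerator vanishes to order 2).
Expand each term to order y^2: the coefficient of y^2 in cos(4y) is -8 and in ln(1 + 2y) is -2.
Lower-order terms cancel with the polynomial part, so the numerator is (-10)·y^2 + o(y^2), and the limit is (-10)/(-4) = 5/2.

5/2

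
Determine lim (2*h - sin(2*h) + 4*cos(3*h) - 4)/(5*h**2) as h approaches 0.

-18/5

Substitution gives 0/0; apply L'Hôpital's rule 2 times.
After differentiating numerator and denominator 2 times the quotient is (4*sin(2*h) - 36*cos(3*h))/(10); at h = 0 this is -18/5.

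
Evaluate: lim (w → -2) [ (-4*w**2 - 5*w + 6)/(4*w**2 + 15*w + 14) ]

Direct substitution gives 0/0, so factor. Both numerator and denominator have (w + 2) as a factor.
After cancelling, the expression reduces to (3 - 4*w)/(4*w + 7).
Substituting w = -2 gives -11.

-11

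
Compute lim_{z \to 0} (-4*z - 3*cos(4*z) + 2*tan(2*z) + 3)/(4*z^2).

Substitution gives 0/0 (the numerator vanishes to order 2).
Expand each term to order z^2: the coefficient of z^2 in 2·tan(2z) is 0 and in -3·cos(4z) is 24.
Lower-order terms cancel with the polynomial part, so the numerator is (24)·z^2 + o(z^2), and the limit is (24)/(4) = 6.

6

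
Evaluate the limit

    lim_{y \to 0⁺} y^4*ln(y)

This is a 0·(−∞) form. Rewrite as 1·ln(y) / y^(−4) and apply L'Hôpital:
the derivative quotient is 1·(1/y) / (−4·y^(−5)) = (-1/4)·y^4 → 0.

0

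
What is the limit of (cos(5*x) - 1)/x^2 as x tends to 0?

Direct substitution gives 0/0.
Apply L'Hôpital: lim (-5*sin(5*x))/(2*x), still 0/0.
After 2 applications of L'Hôpital's rule the quotient is (-25*cos(5*x))/(2); substituting x = 0 gives -25/2.

-25/2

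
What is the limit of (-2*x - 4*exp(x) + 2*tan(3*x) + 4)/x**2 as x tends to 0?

-2

Substitution gives 0/0 (the numerator vanishes to order 2).
Expand each term to order x^2: the coefficient of x^2 in -4·e^(x) is -2 and in 2·tan(3x) is 0.
Lower-order terms cancel with the polynomial part, so the numerator is (-2)·x^2 + o(x^2), and the limit is (-2)/(1) = -2.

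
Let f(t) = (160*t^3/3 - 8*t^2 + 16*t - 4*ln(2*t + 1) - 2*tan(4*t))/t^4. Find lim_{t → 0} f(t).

16

Substitution gives 0/0 (the numerator vanishes to order 4).
Expand each term to order t^4: the coefficient of t^4 in -4·ln(1 + 2t) is 16 and in -2·tan(4t) is 0.
Lower-order terms cancel with the polynomial part, so the numerator is (16)·t^4 + o(t^4), and the limit is (16)/(1) = 16.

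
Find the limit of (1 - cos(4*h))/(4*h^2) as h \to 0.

Substitution gives 0/0.
Use (1 − cos u)/u² → 1/2 with u = 4h: the limit is 4²/(2·4) = 2.

2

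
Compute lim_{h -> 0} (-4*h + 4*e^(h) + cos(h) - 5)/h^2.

3/2

Substitution gives 0/0 (the numerator vanishes to order 2).
Expand each term to order h^2: the coefficient of h^2 in cos(h) is -1/2 and in 4·e^(h) is 2.
Lower-order terms cancel with the polynomial part, so the numerator is (3/2)·h^2 + o(h^2), and the limit is (3/2)/(1) = 3/2.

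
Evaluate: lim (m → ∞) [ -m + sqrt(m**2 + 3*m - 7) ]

3/2

This has the form ∞ − ∞. Multiply and divide by the conjugate √(m^2 + 3*m - 7) + m.
That gives (3m - 7) / (√(m^2 + 3*m - 7) + m).
Divide numerator and denominator by m: the limit is 3/(2·1) = 3/2.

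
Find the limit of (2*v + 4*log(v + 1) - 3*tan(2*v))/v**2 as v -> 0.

-2

Substitution gives 0/0; apply L'Hôpital's rule 2 times.
After differentiating numerator and denominator 2 times the quotient is (-24*tan(2*v)/cos(2*v)^2 - 4/(v + 1)^2)/(2); at v = 0 this is -2.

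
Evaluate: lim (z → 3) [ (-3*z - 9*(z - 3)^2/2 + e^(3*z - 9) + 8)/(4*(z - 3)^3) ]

9/8

Direct substitution gives 0/0.
Apply L'Hôpital: lim (-9*z + 3*e^(3*z - 9) + 24)/(12*(z - 3)^2), still 0/0.
Apply L'Hôpital: lim (9*e^(3*z - 9) - 9)/(24*z - 72), still 0/0.
After 3 applications of L'Hôpital's rule the quotient is (27*e^(3*z - 9))/(24); substituting z = 3 gives 9/8.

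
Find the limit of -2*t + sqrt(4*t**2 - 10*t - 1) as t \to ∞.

-5/2

This has the form ∞ − ∞. Multiply and divide by the conjugate √(4*t^2 - 10*t - 1) + 2t.
That gives (-10t - 1) / (√(4*t^2 - 10*t - 1) + 2t).
Divide numerator and denominator by t: the limit is -10/(2·2) = -5/2.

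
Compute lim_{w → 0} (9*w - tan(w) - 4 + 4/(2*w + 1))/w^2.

16

Substitution gives 0/0 (the numerator vanishes to order 2).
Expand each term to order w^2: the coefficient of w^2 in −tan(w) is 0 and in 4·1/(1 + 2w) is 16.
Lower-order terms cancel with the polynomial part, so the numerator is (16)·w^2 + o(w^2), and the limit is (16)/(1) = 16.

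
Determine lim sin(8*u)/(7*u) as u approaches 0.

Substitution gives 0/0.
Write it as (8/7)·sin(8u)/(8u); since sin(θ)/θ → 1, the limit is 8/7.

8/7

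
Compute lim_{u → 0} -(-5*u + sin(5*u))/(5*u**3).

Direct substitution gives 0/0.
Apply L'Hôpital: lim (5*cos(5*u) - 5)/(-15*u^2), still 0/0.
Apply L'Hôpital: lim (-25*sin(5*u))/(-30*u), still 0/0.
After 3 applications of L'Hôpital's rule the quotient is (-125*cos(5*u))/(-30); substituting u = 0 gives 25/6.

25/6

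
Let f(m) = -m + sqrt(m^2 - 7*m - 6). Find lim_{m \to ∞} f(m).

-7/2

This has the form ∞ − ∞. Multiply and divide by the conjugate √(m^2 - 7*m - 6) + m.
That gives (-7m - 6) / (√(m^2 - 7*m - 6) + m).
Divide numerator and denominator by m: the limit is -7/(2·1) = -7/2.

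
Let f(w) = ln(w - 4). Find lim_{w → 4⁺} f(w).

As w → 4⁺, w - 4 → 0⁺ and ln(w - 4) → −∞.
Multiplying by 1 gives -∞.

-∞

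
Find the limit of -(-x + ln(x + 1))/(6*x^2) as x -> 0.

Direct substitution gives 0/0.
Apply L'Hôpital: lim (-1 + 1/(x + 1))/(-12*x), still 0/0.
After 2 applications of L'Hôpital's rule the quotient is (-1/(x + 1)^2)/(-12); substituting x = 0 gives 1/12.

1/12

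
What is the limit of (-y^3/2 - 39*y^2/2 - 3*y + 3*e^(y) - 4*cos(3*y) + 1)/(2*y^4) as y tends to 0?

-107/16

Substitution gives 0/0; apply L'Hôpital's rule 4 times.
After differentiating numerator and denominator 4 times the quotient is (3*e^(y) - 324*cos(3*y))/(48); at y = 0 this is -107/16.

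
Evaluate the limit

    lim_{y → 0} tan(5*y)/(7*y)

5/7

Substitution gives 0/0.
Since tan(u)/u → 1 as u → 0, tan(5y)/(5y) → 1 and the limit is 5/7.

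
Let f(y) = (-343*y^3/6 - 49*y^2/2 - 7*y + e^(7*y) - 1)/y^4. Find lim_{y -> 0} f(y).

Direct substitution gives 0/0.
Apply L'Hôpital: lim (-343*y^2/2 - 49*y + 7*e^(7*y) - 7)/(4*y^3), still 0/0.
Apply L'Hôpital: lim (-343*y + 49*e^(7*y) - 49)/(12*y^2), still 0/0.
Apply L'Hôpital: lim (343*e^(7*y) - 343)/(24*y), still 0/0.
After 4 applications of L'Hôpital's rule the quotient is (2401*e^(7*y))/(24); substituting y = 0 gives 2401/24.

2401/24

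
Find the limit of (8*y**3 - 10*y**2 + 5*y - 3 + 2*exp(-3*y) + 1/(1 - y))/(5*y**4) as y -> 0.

Substitution gives 0/0; apply L'Hôpital's rule 4 times.
After differentiating numerator and denominator 4 times the quotient is (162*e^(-3*y) - 24/(y - 1)^5)/(120); at y = 0 this is 31/20.

31/20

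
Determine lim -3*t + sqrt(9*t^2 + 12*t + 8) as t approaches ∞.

An ∞ − ∞ form. Rationalising with the conjugate, the difference becomes (12t + 8) / (√(9*t^2 + 12*t + 8) + 3t).
For large t the denominator behaves like 2·3t, so the quotient tends to 12/6 = 2.

2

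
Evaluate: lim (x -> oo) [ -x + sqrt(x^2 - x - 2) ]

-1/2

An ∞ − ∞ form. Rationalising with the conjugate, the difference becomes (-x - 2) / (√(x^2 - x - 2) + x).
For large x the denominator behaves like 2·x, so the quotient tends to -1/2 = -1/2.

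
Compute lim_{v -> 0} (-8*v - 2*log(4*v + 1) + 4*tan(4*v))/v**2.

Substitution gives 0/0 (the numerator vanishes to order 2).
Expand each term to order v^2: the coefficient of v^2 in 4·tan(4v) is 0 and in -2·ln(1 + 4v) is 16.
Lower-order terms cancel with the polynomial part, so the numerator is (16)·v^2 + o(v^2), and the limit is (16)/(1) = 16.

16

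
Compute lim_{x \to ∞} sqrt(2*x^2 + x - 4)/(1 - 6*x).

-√(2)/6

For large |x|, √(2*x^2 + x - 4) ≈ √2·|x| and the denominator ≈ -6x.
Since x → +∞, |x| = x, giving √2/(-6) = -√(2)/6.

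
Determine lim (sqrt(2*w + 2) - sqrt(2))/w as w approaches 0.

Substitution gives 0/0. Multiply numerator and denominator by the conjugate √(2 + 2w) + √2.
The numerator becomes (2 + 2w) − 2 = 2w, so the expression simplifies to 2/(√(2 + 2w) + √2).
Letting w → 0 gives 2/(2√2) = √(2)/2.

√(2)/2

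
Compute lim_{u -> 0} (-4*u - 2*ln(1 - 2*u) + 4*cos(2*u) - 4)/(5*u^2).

-4/5

Substitution gives 0/0 (the numerator vanishes to order 2).
Expand each term to order u^2: the coefficient of u^2 in 4·cos(2u) is -8 and in -2·ln(1 - 2u) is 4.
Lower-order terms cancel with the polynomial part, so the numerator is (-4)·u^2 + o(u^2), and the limit is (-4)/(5) = -4/5.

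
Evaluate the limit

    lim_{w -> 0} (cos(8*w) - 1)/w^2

-32

Direct substitution gives 0/0.
Apply L'Hôpital: lim (-8*sin(8*w))/(2*w), still 0/0.
After 2 applications of L'Hôpital's rule the quotient is (-64*cos(8*w))/(2); substituting w = 0 gives -32.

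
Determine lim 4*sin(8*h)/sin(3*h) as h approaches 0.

Substitution gives 0/0.
Divide numerator and denominator by h: sin(8h)/h → 8 and sin(3h)/h → 3, so the limit is 4·8/3 = 32/3.

32/3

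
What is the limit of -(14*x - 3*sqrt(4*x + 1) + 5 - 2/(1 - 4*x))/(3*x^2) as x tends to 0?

26/3

Substitution gives 0/0; apply L'Hôpital's rule 2 times.
After differentiating numerator and denominator 2 times the quotient is (12/(4*x + 1)^(3/2) + 64/(4*x - 1)^3)/(-6); at x = 0 this is 26/3.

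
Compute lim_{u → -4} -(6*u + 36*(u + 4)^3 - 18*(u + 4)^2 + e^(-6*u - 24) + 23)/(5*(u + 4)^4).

-54/5

Direct substitution gives 0/0.
Apply L'Hôpital: lim (-36*u + 108*(u + 4)^2 - 6*e^(-6*u - 24) - 138)/(-20*(u + 4)^3), still 0/0.
Apply L'Hôpital: lim (216*u + 36*e^(-6*u - 24) + 828)/(-60*(u + 4)^2), still 0/0.
Apply L'Hôpital: lim (216 - 216*e^(-6*u - 24))/(-120*u - 480), still 0/0.
After 4 applications of L'Hôpital's rule the quotient is (1296*e^(-6*u - 24))/(-120); substituting u = -4 gives -54/5.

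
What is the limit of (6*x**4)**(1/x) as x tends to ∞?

Base → ∞ and exponent → 0: an ∞^0 form.
Take logs: (1/x)·ln(6·x^4) = (ln 6 + 4·ln x)/x → 0.
So the limit is e^0 = 1.

1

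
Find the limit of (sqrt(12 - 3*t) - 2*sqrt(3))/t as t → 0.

A 0/0 form; rationalise with √(12 - 3t) + √12. This collapses the numerator to -3t, leaving -3/(√(12 - 3t) + √12) → -3/(2√12) = -√(3)/4.

-√(3)/4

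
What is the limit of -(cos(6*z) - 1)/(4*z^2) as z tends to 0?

Direct substitution gives 0/0.
Apply L'Hôpital: lim (-6*sin(6*z))/(-8*z), still 0/0.
After 2 applications of L'Hôpital's rule the quotient is (-36*cos(6*z))/(-8); substituting z = 0 gives 9/2.

9/2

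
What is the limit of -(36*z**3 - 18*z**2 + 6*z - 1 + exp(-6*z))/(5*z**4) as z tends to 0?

-54/5

Direct substitution gives 0/0.
Apply L'Hôpital: lim (108*z^2 - 36*z + 6 - 6*e^(-6*z))/(-20*z^3), still 0/0.
Apply L'Hôpital: lim (216*z - 36 + 36*e^(-6*z))/(-60*z^2), still 0/0.
Apply L'Hôpital: lim (216 - 216*e^(-6*z))/(-120*z), still 0/0.
After 4 applications of L'Hôpital's rule the quotient is (1296*e^(-6*z))/(-120); substituting z = 0 gives -54/5.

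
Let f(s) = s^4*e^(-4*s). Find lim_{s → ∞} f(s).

0

Write as s^4/e^{4s}, an ∞/∞ form.
Exponential growth dominates any polynomial, so repeated L'Hôpital (or the standard result) gives 0.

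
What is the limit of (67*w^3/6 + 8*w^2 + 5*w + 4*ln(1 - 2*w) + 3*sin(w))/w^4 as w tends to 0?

-16

Substitution gives 0/0 (the numerator vanishes to order 4).
Expand each term to order w^4: the coefficient of w^4 in 3·sin(w) is 0 and in 4·ln(1 - 2w) is -16.
Lower-order terms cancel with the polynomial part, so the numerator is (-16)·w^4 + o(w^4), and the limit is (-16)/(1) = -16.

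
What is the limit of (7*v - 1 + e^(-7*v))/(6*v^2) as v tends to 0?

49/12

Direct substitution gives 0/0.
Apply L'Hôpital: lim (7 - 7*e^(-7*v))/(12*v), still 0/0.
After 2 applications of L'Hôpital's rule the quotient is (49*e^(-7*v))/(12); substituting v = 0 gives 49/12.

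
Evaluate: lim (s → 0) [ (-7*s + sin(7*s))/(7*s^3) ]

-49/6

Direct substitution gives 0/0.
Apply L'Hôpital: lim (7*cos(7*s) - 7)/(21*s^2), still 0/0.
Apply L'Hôpital: lim (-49*sin(7*s))/(42*s), still 0/0.
After 3 applications of L'Hôpital's rule the quotient is (-343*cos(7*s))/(42); substituting s = 0 gives -49/6.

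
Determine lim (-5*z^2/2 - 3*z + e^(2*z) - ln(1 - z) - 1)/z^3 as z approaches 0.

Substitution gives 0/0 (the numerator vanishes to order 3).
Expand each term to order z^3: the coefficient of z^3 in e^(2z) is 4/3 and in −ln(1 - z) is 1/3.
Lower-order terms cancel with the polynomial part, so the numerator is (5/3)·z^3 + o(z^3), and the limit is (5/3)/(1) = 5/3.

5/3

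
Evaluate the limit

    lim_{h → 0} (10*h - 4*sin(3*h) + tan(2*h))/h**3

62/3

Substitution gives 0/0 (the numerator vanishes to order 3).
Expand each term to order h^3: the coefficient of h^3 in -4·sin(3h) is 18 and in tan(2h) is 8/3.
Lower-order terms cancel with the polynomial part, so the numerator is (62/3)·h^3 + o(h^3), and the limit is (62/3)/(1) = 62/3.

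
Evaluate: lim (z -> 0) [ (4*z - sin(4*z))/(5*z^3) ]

32/15

Direct substitution gives 0/0.
Apply L'Hôpital: lim (4 - 4*cos(4*z))/(15*z^2), still 0/0.
Apply L'Hôpital: lim (16*sin(4*z))/(30*z), still 0/0.
After 3 applications of L'Hôpital's rule the quotient is (64*cos(4*z))/(30); substituting z = 0 gives 32/15.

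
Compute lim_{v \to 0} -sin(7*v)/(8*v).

Substitution gives 0/0.
Write it as (7/(-8))·sin(7v)/(7v); since sin(u)/u → 1, the limit is -7/8.

-7/8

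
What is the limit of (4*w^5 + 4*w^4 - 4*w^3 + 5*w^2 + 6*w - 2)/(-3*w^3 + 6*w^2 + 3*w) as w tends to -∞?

-∞

The numerator has higher degree (5 > 3); the quotient behaves like (4/(-3))·w^2 for large |w|.
As w → −∞ this diverges to -∞.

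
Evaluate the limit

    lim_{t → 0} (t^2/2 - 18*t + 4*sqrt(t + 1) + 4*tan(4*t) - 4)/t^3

1027/12

Substitution gives 0/0; apply L'Hôpital's rule 3 times.
After differentiating numerator and denominator 3 times the quotient is (1536*tan(4*t)^2/cos(4*t)^2 + 512/cos(4*t)^2 + 3/(2*(t + 1)^(5/2)))/(6); at t = 0 this is 1027/12.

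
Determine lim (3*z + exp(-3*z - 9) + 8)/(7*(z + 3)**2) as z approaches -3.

Direct substitution gives 0/0.
Apply L'Hôpital: lim (3 - 3*e^(-3*z - 9))/(14*z + 42), still 0/0.
After 2 applications of L'Hôpital's rule the quotient is (9*e^(-3*z - 9))/(14); substituting z = -3 gives 9/14.

9/14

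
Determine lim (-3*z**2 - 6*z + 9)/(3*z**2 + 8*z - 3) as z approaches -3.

At z = -3 both the top and bottom vanish — a removable singularity. Factoring out (z + 3) from each leaves (3 - 3*z)/(3*z - 1), which at z = -3 equals -6/5.

-6/5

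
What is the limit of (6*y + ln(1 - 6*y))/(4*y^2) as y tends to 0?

-9/2

Direct substitution gives 0/0.
Apply L'Hôpital: lim (6 - 6/(1 - 6*y))/(8*y), still 0/0.
After 2 applications of L'Hôpital's rule the quotient is (-36/(1 - 6*y)^2)/(8); substituting y = 0 gives -9/2.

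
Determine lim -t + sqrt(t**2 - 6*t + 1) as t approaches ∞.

-3

An ∞ − ∞ form. Rationalising with the conjugate, the difference becomes (-6t + 1) / (√(t^2 - 6*t + 1) + t).
For large t the denominator behaves like 2·t, so the quotient tends to -6/2 = -3.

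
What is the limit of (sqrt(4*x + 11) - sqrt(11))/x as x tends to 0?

Substitution gives 0/0. Multiply numerator and denominator by the conjugate √(11 + 4x) + √11.
The numerator becomes (11 + 4x) − 11 = 4x, so the expression simplifies to 4/(√(11 + 4x) + √11).
Letting x → 0 gives 4/(2√11) = 2*√(11)/11.

2*√(11)/11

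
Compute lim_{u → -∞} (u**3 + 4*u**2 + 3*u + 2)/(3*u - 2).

The numerator has higher degree (3 > 1); the quotient behaves like (1/(3))·u^2 for large |u|.
As u → −∞ this diverges to ∞.

∞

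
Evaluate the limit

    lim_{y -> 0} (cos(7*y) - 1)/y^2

-49/2

Direct substitution gives 0/0.
Apply L'Hôpital: lim (-7*sin(7*y))/(2*y), still 0/0.
After 2 applications of L'Hôpital's rule the quotient is (-49*cos(7*y))/(2); substituting y = 0 gives -49/2.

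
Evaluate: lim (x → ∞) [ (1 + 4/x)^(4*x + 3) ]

e^(16)

Write it as [(1 + 4/x)^x]^(4) · (1 + 4/x)^(3). The bracketed term tends to e^(4) and the second factor to 1, so the limit is e^(16).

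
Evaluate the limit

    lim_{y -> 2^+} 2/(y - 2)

As y → 2⁺, (y - 2) → 0⁺, so (y - 2)^1 → 0⁺ and 2/(y - 2)^1 → ∞.

∞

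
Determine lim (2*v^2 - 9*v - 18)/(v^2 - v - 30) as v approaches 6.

15/11

Direct substitution gives 0/0, so factor. Both numerator and denominator have (v - 6) as a factor.
After cancelling, the expression reduces to (2*v + 3)/(v + 5).
Substituting v = 6 gives 15/11.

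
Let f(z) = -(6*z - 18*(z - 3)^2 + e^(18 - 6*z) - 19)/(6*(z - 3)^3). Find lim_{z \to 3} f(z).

Direct substitution gives 0/0.
Apply L'Hôpital: lim (-36*z - 6*e^(18 - 6*z) + 114)/(-18*(z - 3)^2), still 0/0.
Apply L'Hôpital: lim (36*e^(18 - 6*z) - 36)/(108 - 36*z), still 0/0.
After 3 applications of L'Hôpital's rule the quotient is (-216*e^(18 - 6*z))/(-36); substituting z = 3 gives 6.

6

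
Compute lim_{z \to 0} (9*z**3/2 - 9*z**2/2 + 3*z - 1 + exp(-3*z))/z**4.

27/8

Direct substitution gives 0/0.
Apply L'Hôpital: lim (27*z^2/2 - 9*z + 3 - 3*e^(-3*z))/(4*z^3), still 0/0.
Apply L'Hôpital: lim (27*z - 9 + 9*e^(-3*z))/(12*z^2), still 0/0.
Apply L'Hôpital: lim (27 - 27*e^(-3*z))/(24*z), still 0/0.
After 4 applications of L'Hôpital's rule the quotient is (81*e^(-3*z))/(24); substituting z = 0 gives 27/8.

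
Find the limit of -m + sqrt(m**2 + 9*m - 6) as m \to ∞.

This has the form ∞ − ∞. Multiply and divide by the conjugate √(m^2 + 9*m - 6) + m.
That gives (9m - 6) / (√(m^2 + 9*m - 6) + m).
Divide numerator and denominator by m: the limit is 9/(2·1) = 9/2.

9/2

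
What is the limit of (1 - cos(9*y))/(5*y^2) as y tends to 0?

81/10

Substitution gives 0/0.
Use (1 − cos u)/u² → 1/2 with u = 9y: the limit is 9²/(2·5) = 81/10.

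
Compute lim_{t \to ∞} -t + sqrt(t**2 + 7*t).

An ∞ − ∞ form. Rationalising with the conjugate, the difference becomes (7t) / (√(t^2 + 7*t) + t).
For large t the denominator behaves like 2·t, so the quotient tends to 7/2 = 7/2.

7/2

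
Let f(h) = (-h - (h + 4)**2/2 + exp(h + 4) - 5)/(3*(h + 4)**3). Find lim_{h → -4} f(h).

1/18

Direct substitution gives 0/0.
Apply L'Hôpital: lim (-h + e^(h + 4) - 5)/(9*(h + 4)^2), still 0/0.
Apply L'Hôpital: lim (e^(h + 4) - 1)/(18*h + 72), still 0/0.
After 3 applications of L'Hôpital's rule the quotient is (e^(h + 4))/(18); substituting h = -4 gives 1/18.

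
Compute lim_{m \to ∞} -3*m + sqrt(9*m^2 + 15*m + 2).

This has the form ∞ − ∞. Multiply and divide by the conjugate √(9*m^2 + 15*m + 2) + 3m.
That gives (15m + 2) / (√(9*m^2 + 15*m + 2) + 3m).
Divide numerator and denominator by m: the limit is 15/(2·3) = 5/2.

5/2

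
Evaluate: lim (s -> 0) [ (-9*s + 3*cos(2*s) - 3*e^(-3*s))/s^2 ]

-39/2

Substitution gives 0/0 (the numerator vanishes to order 2).
Expand each term to order s^2: the coefficient of s^2 in 3·cos(2s) is -6 and in -3·e^(-3s) is -27/2.
Lower-order terms cancel with the polynomial part, so the numerator is (-39/2)·s^2 + o(s^2), and the limit is (-39/2)/(1) = -39/2.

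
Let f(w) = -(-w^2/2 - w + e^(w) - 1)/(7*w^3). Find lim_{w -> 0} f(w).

Direct substitution gives 0/0.
Apply L'Hôpital: lim (-w + e^(w) - 1)/(-21*w^2), still 0/0.
Apply L'Hôpital: lim (e^(w) - 1)/(-42*w), still 0/0.
After 3 applications of L'Hôpital's rule the quotient is (e^(w))/(-42); substituting w = 0 gives -1/42.

-1/42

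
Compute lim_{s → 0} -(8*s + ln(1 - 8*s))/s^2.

32

Direct substitution gives 0/0.
Apply L'Hôpital: lim (8 - 8/(1 - 8*s))/(-2*s), still 0/0.
After 2 applications of L'Hôpital's rule the quotient is (-64/(1 - 8*s)^2)/(-2); substituting s = 0 gives 32.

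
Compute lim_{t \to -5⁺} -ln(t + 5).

∞

As t → -5⁺, t + 5 → 0⁺ and ln(t + 5) → −∞.
Multiplying by -1 gives ∞.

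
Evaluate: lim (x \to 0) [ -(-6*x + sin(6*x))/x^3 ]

Direct substitution gives 0/0.
Apply L'Hôpital: lim (6*cos(6*x) - 6)/(-3*x^2), still 0/0.
Apply L'Hôpital: lim (-36*sin(6*x))/(-6*x), still 0/0.
After 3 applications of L'Hôpital's rule the quotient is (-216*cos(6*x))/(-6); substituting x = 0 gives 36.

36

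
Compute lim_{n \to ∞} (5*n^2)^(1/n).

1

Base → ∞ and exponent → 0: an ∞^0 form.
Take logs: (1/n)·ln(5·n^2) = (ln 5 + 2·ln n)/n → 0.
So the limit is e^0 = 1.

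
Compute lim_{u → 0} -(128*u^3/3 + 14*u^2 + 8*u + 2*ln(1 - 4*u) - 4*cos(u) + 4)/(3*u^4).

Substitution gives 0/0; apply L'Hôpital's rule 4 times.
After differentiating numerator and denominator 4 times the quotient is (-4*cos(u) - 3072/(4*u - 1)^4)/(-72); at u = 0 this is 769/18.

769/18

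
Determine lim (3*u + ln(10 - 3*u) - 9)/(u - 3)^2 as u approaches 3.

Direct substitution gives 0/0.
Apply L'Hôpital: lim (3 - 3/(10 - 3*u))/(2*u - 6), still 0/0.
After 2 applications of L'Hôpital's rule the quotient is (-9/(10 - 3*u)^2)/(2); substituting u = 3 gives -9/2.

-9/2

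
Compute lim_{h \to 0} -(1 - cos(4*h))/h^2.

Substitution gives 0/0.
Use (1 − cos u)/u² → 1/2 with u = 4h: the limit is 4²/(2·(-1)) = -8.

-8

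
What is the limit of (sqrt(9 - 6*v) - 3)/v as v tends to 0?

-1

Substitution gives 0/0. Multiply numerator and denominator by the conjugate √(9 - 6v) + √9.
The numerator becomes (9 - 6v) − 9 = -6v, so the expression simplifies to -6/(√(9 - 6v) + √9).
Letting v → 0 gives -6/(2√9) = -1.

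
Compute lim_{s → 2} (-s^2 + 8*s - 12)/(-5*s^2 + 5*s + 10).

-4/15

Direct substitution gives 0/0, so factor. Both numerator and denominator have (s - 2) as a factor.
After cancelling, the expression reduces to (6 - s)/(-5*s - 5).
Substituting s = 2 gives -4/15.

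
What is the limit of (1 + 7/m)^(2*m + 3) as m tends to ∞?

e^(14)

The base → 1 and the exponent → ∞: a 1^∞ form.
Take logarithms: (2m + 3)·ln(1 + 7/m). Since ln(1+u) ~ u for small u, this behaves like (2m)·(7/m) → 14.
So the limit is e^(14).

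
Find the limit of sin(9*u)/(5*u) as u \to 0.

9/5

Substitution gives 0/0.
Write it as (9/5)·sin(9u)/(9u); since sin(θ)/θ → 1, the limit is 9/5.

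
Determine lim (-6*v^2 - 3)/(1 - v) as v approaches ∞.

∞

The numerator has higher degree (2 > 1); the quotient behaves like (-6/(-1))·v^1 for large |v|.
As v → +∞ this diverges to ∞.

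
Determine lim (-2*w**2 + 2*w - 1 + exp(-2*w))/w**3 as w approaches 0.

Direct substitution gives 0/0.
Apply L'Hôpital: lim (-4*w + 2 - 2*e^(-2*w))/(3*w^2), still 0/0.
Apply L'Hôpital: lim (-4 + 4*e^(-2*w))/(6*w), still 0/0.
After 3 applications of L'Hôpital's rule the quotient is (-8*e^(-2*w))/(6); substituting w = 0 gives -4/3.

-4/3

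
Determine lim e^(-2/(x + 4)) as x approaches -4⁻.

∞

As x → -4⁻, -2/(x + 4) → +∞, so e^(-2/(x + 4)) → ∞.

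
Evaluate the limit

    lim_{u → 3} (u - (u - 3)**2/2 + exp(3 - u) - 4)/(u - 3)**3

Direct substitution gives 0/0.
Apply L'Hôpital: lim (-u - e^(3 - u) + 4)/(3*(u - 3)^2), still 0/0.
Apply L'Hôpital: lim (e^(3 - u) - 1)/(6*u - 18), still 0/0.
After 3 applications of L'Hôpital's rule the quotient is (-e^(3 - u))/(6); substituting u = 3 gives -1/6.

-1/6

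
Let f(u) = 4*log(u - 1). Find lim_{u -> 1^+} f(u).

-∞

As u → 1⁺, u - 1 → 0⁺ and ln(u - 1) → −∞.
Multiplying by 4 gives -∞.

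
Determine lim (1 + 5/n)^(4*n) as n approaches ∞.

Write it as [(1 + 5/n)^n]^(4) · (1 + 5/n)^(0). The bracketed term tends to e^(5) and the second factor to 1, so the limit is e^(20).

e^(20)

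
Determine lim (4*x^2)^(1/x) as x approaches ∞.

Base → ∞ and exponent → 0: an ∞^0 form.
Take logs: (1/x)·ln(4·x^2) = (ln 4 + 2·ln x)/x → 0.
So the limit is e^0 = 1.

1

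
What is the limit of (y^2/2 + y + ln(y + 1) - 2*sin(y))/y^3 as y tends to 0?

Substitution gives 0/0 (the numerator vanishes to order 3).
Expand each term to order y^3: the coefficient of y^3 in -2·sin(y) is 1/3 and in ln(1 + y) is 1/3.
Lower-order terms cancel with the polynomial part, so the numerator is (2/3)·y^3 + o(y^3), and the limit is (2/3)/(1) = 2/3.

2/3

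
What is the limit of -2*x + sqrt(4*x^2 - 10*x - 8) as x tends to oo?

-5/2

This has the form ∞ − ∞. Multiply and divide by the conjugate √(4*x^2 - 10*x - 8) + 2x.
That gives (-10x - 8) / (√(4*x^2 - 10*x - 8) + 2x).
Divide numerator and denominator by x: the limit is -10/(2·2) = -5/2.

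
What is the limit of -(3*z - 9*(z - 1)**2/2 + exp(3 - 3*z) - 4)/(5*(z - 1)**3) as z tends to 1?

Direct substitution gives 0/0.
Apply L'Hôpital: lim (-9*z - 3*e^(3 - 3*z) + 12)/(-15*(z - 1)^2), still 0/0.
Apply L'Hôpital: lim (9*e^(3 - 3*z) - 9)/(30 - 30*z), still 0/0.
After 3 applications of L'Hôpital's rule the quotient is (-27*e^(3 - 3*z))/(-30); substituting z = 1 gives 9/10.

9/10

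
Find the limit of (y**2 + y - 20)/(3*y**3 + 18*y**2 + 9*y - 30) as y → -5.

Direct substitution gives 0/0, so factor. Both numerator and denominator have (y + 5) as a factor.
After cancelling, the expression reduces to (y - 4)/(3*y^2 + 3*y - 6).
Substituting y = -5 gives -1/6.

-1/6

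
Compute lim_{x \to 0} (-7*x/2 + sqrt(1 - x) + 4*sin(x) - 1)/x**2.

-1/8

Substitution gives 0/0; apply L'Hôpital's rule 2 times.
After differentiating numerator and denominator 2 times the quotient is (-4*sin(x) - 1/(4*(1 - x)^(3/2)))/(2); at x = 0 this is -1/8.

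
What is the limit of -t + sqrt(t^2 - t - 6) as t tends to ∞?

-1/2

This has the form ∞ − ∞. Multiply and divide by the conjugate √(t^2 - t - 6) + t.
That gives (-t - 6) / (√(t^2 - t - 6) + t).
Divide numerator and denominator by t: the limit is -1/(2·1) = -1/2.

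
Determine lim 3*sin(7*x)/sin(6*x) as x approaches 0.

7/2

Substitution gives 0/0.
Divide numerator and denominator by x: sin(7x)/x → 7 and sin(6x)/x → 6, so the limit is 3·7/6 = 7/2.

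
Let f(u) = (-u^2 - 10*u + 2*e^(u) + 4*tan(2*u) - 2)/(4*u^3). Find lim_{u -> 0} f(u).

11/4

Substitution gives 0/0 (the numerator vanishes to order 3).
Expand each term to order u^3: the coefficient of u^3 in 2·e^(u) is 1/3 and in 4·tan(2u) is 32/3.
Lower-order terms cancel with the polynomial part, so the numerator is (11)·u^3 + o(u^3), and the limit is (11)/(4) = 11/4.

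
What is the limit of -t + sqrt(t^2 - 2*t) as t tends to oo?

-1

An ∞ − ∞ form. Rationalising with the conjugate, the difference becomes (-2t) / (√(t^2 - 2*t) + t).
For large t the denominator behaves like 2·t, so the quotient tends to -2/2 = -1.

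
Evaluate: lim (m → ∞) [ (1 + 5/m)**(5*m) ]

Let L be the limit and take ln: ln L = lim (5m)·ln(1 + 5/m) = lim (5m)·(5/m + O(1/m²)) = 25.
Hence L = e^(25).

e^(25)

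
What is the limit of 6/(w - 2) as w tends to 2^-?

As w → 2⁻, (w - 2) → 0⁻, so (w - 2)^1 → 0⁻ and 6/(w - 2)^1 → -∞.

-∞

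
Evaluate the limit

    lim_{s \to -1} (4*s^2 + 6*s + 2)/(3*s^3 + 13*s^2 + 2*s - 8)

2/15

Since s = -1 makes numerator and denominator zero, (s + 1) divides both.
Cancelling it gives (4*s + 2)/(3*s^2 + 10*s - 8); now plug in s = -1 to get 2/15.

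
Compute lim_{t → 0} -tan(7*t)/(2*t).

-7/2

Substitution gives 0/0.
Since tan(u)/u → 1 as u → 0, tan(7t)/(7t) → 1 and the limit is 7/(-2) = -7/2.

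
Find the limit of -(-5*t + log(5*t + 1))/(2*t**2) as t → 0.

Direct substitution gives 0/0.
Apply L'Hôpital: lim (-5 + 5/(5*t + 1))/(-4*t), still 0/0.
After 2 applications of L'Hôpital's rule the quotient is (-25/(5*t + 1)^2)/(-4); substituting t = 0 gives 25/4.

25/4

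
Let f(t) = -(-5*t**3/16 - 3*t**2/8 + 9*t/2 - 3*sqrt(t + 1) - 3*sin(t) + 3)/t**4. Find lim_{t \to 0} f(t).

Substitution gives 0/0; apply L'Hôpital's rule 4 times.
After differentiating numerator and denominator 4 times the quotient is (-3*sin(t) + 45/(16*(t + 1)^(7/2)))/(-24); at t = 0 this is -15/128.

-15/128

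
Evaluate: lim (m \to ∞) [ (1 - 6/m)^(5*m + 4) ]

e^(-30)

Let L be the limit and take ln: ln L = lim (5m + 4)·ln(1 - 6/m) = lim (5m + 4)·(-6/m + O(1/m²)) = -30.
Hence L = e^(-30).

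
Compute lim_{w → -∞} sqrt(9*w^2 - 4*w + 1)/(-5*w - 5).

For large |w|, √(9*w^2 - 4*w + 1) ≈ √9·|w| and the denominator ≈ -5w.
Since w → −∞, |w| = −w, giving −√9/(-5) = 3/5.

3/5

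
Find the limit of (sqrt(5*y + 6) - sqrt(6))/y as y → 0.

5*√(6)/12

A 0/0 form; rationalise with √(6 + 5y) + √6. This collapses the numerator to 5y, leaving 5/(√(6 + 5y) + √6) → 5/(2√6) = 5*√(6)/12.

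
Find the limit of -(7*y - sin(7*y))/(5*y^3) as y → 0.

Direct substitution gives 0/0.
Apply L'Hôpital: lim (7 - 7*cos(7*y))/(-15*y^2), still 0/0.
Apply L'Hôpital: lim (49*sin(7*y))/(-30*y), still 0/0.
After 3 applications of L'Hôpital's rule the quotient is (343*cos(7*y))/(-30); substituting y = 0 gives -343/30.

-343/30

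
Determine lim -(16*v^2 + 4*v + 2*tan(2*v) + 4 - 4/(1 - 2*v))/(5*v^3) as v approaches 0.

Substitution gives 0/0 (the numerator vanishes to order 3).
Expand each term to order v^3: the coefficient of v^3 in -4·1/(1 - 2v) is -32 and in 2·tan(2v) is 16/3.
Lower-order terms cancel with the polynomial part, so the numerator is (-80/3)·v^3 + o(v^3), and the limit is (-80/3)/(-5) = 16/3.

16/3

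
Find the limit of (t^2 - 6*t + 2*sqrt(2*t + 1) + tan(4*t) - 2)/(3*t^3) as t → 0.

Substitution gives 0/0 (the numerator vanishes to order 3).
Expand each term to order t^3: the coefficient of t^3 in 2·√(1 + 2t) is 1 and in tan(4t) is 64/3.
Lower-order terms cancel with the polynomial part, so the numerator is (67/3)·t^3 + o(t^3), and the limit is (67/3)/(3) = 67/9.

67/9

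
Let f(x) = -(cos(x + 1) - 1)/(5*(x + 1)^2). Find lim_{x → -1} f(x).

1/10

Direct substitution gives 0/0.
Apply L'Hôpital: lim (-sin(x + 1))/(-10*x - 10), still 0/0.
After 2 applications of L'Hôpital's rule the quotient is (-cos(x + 1))/(-10); substituting x = -1 gives 1/10.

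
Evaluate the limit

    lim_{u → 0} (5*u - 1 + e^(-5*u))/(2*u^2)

25/4

Direct substitution gives 0/0.
Apply L'Hôpital: lim (5 - 5*e^(-5*u))/(4*u), still 0/0.
After 2 applications of L'Hôpital's rule the quotient is (25*e^(-5*u))/(4); substituting u = 0 gives 25/4.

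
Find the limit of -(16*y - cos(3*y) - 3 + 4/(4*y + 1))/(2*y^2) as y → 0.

Substitution gives 0/0 (the numerator vanishes to order 2).
Expand each term to order y^2: the coefficient of y^2 in −cos(3y) is 9/2 and in 4·1/(1 + 4y) is 64.
Lower-order terms cancel with the polynomial part, so the numerator is (137/2)·y^2 + o(y^2), and the limit is (137/2)/(-2) = -137/4.

-137/4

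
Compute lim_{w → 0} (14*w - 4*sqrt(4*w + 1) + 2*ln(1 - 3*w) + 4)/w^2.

Substitution gives 0/0 (the numerator vanishes to order 2).
Expand each term to order w^2: the coefficient of w^2 in -4·√(1 + 4w) is 8 and in 2·ln(1 - 3w) is -9.
Lower-order terms cancel with the polynomial part, so the numerator is (-1)·w^2 + o(w^2), and the limit is (-1)/(1) = -1.

-1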